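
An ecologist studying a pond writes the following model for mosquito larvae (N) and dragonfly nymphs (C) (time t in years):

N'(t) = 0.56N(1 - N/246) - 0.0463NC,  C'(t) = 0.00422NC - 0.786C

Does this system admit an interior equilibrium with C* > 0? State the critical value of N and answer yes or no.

The predator equation gives dC/dt > 0 only when N > 0.786/0.00422 = 186.
Without the predator, N → K = 246. Since 246 > 186, the predator can invade and persist.

Threshold N = 186; K > 186, so yes, the predator persists.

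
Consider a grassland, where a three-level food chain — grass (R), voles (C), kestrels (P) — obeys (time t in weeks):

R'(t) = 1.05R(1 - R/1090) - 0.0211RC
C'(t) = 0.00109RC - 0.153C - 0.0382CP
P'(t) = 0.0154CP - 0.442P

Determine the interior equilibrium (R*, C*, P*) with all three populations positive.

R* ≈ 461, C* ≈ 28.7, P* ≈ 9.16

From dP/dt = 0: 0.0154C* = 0.442, so C* = 28.7.
From dR/dt = 0: 1.05(1 - R*/1090) = 0.0211·28.7, giving R* = 1090·(1 - 0.577) = 461.
From dC/dt = 0: 0.00109·461 - 0.153 = 0.0382P*, so P* = 0.35/0.0382 = 9.16.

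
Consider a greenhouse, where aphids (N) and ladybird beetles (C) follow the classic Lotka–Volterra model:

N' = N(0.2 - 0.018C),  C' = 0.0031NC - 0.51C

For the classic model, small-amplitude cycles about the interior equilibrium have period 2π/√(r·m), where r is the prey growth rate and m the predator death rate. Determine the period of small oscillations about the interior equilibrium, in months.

Here r = 0.2 and m = 0.51, so r·m = 0.102.
ω = √0.102 = 0.319 per month, hence T = 2π/ω ≈ 19.7 months.

T ≈ 19.7 months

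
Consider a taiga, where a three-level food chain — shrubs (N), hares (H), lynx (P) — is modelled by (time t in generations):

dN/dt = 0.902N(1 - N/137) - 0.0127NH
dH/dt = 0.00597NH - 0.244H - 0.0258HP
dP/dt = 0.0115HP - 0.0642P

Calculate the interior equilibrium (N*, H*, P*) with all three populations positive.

N* ≈ 126, H* ≈ 5.58, P* ≈ 19.8

From dP/dt = 0: 0.0115H* = 0.0642, so H* = 5.58.
From dN/dt = 0: 0.902(1 - N*/137) = 0.0127·5.58, giving N* = 137·(1 - 0.0786) = 126.
From dH/dt = 0: 0.00597·126 - 0.244 = 0.0258P*, so P* = 0.51/0.0258 = 19.8.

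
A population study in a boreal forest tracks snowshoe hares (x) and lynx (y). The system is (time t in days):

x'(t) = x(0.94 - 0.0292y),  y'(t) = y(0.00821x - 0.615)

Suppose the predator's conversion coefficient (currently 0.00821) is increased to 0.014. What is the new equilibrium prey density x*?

At the interior fixed point, setting dy/dt = 0 with y > 0 fixes x* = (predator death rate)/(xy coefficient) — independent of the other coefficients.
With the change, x* = 0.615/0.014 = 43.9; it falls from 74.9.

x* ≈ 43.9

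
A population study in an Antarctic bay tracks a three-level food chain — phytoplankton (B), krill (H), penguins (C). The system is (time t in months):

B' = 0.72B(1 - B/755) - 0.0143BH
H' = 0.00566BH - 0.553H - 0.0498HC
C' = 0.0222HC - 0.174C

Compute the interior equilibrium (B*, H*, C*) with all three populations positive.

B* ≈ 637, H* ≈ 7.84, C* ≈ 61.3

From dC/dt = 0: 0.0222H* = 0.174, so H* = 7.84.
From dB/dt = 0: 0.72(1 - B*/755) = 0.0143·7.84, giving B* = 755·(1 - 0.156) = 637.
From dH/dt = 0: 0.00566·637 - 0.553 = 0.0498C*, so C* = 3.06/0.0498 = 61.3.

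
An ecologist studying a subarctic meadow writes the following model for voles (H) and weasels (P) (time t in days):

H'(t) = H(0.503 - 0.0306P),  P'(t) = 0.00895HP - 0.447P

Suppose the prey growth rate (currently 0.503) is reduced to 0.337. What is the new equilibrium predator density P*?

At the interior fixed point, setting dH/dt = 0 with H > 0 fixes P* = (prey growth rate)/(HP coefficient) — independent of the other coefficients.
With the change, P* = 0.337/0.0306 = 11; it falls from 16.4.

P* ≈ 11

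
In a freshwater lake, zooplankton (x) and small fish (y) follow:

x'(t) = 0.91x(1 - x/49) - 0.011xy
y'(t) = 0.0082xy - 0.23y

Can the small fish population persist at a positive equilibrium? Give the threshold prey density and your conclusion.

The predator equation gives dy/dt > 0 only when x > 0.23/0.0082 = 28.
Without the predator, x → K = 49. Since 49 > 28, the predator can invade and persist.

Threshold x = 28; K > 28, so yes, the predator persists.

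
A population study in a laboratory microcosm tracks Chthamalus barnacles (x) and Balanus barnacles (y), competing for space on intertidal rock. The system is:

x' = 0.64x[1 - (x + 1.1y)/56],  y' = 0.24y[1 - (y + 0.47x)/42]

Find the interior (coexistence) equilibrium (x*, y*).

Setting both brackets to zero gives the nullclines x + 1.1y = 56 and 0.47x + y = 42.
Substituting y = 42 - 0.47x into the first: x(1 - 1.1·0.47) = 56 - 1.1·42.
So x* = 9.8/0.483 = 20.3, and then y* = 42 - 0.47·20.3 = 32.5.

x* ≈ 20.3, y* ≈ 32.5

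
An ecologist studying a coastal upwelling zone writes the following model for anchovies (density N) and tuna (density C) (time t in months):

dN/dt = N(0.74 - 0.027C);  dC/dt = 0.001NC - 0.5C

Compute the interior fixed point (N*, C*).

N* ≈ 500, C* ≈ 27.4

Set dC/dt = 0 with C > 0: 0.001N - 0.5 = 0, so N* = 0.5/0.001 = 500.
Set dN/dt = 0 with N > 0: 0.74 - 0.027C = 0, so C* = 0.74/0.027 = 27.4.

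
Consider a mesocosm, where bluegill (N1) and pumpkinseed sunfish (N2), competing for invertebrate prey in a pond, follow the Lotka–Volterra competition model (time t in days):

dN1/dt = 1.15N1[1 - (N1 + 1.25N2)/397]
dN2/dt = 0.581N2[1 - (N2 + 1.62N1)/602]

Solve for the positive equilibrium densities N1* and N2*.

N1* ≈ 347, N2* ≈ 40.1

Setting both brackets to zero gives the nullclines N1 + 1.25N2 = 397 and 1.62N1 + N2 = 602.
Substituting N2 = 602 - 1.62N1 into the first: N1(1 - 1.25·1.62) = 397 - 1.25·602.
So N1* = -356/-1.03 = 347, and then N2* = 602 - 1.62·347 = 40.1.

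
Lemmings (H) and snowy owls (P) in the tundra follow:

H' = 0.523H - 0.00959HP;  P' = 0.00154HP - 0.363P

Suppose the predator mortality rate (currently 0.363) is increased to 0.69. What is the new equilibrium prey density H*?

H* ≈ 448

At the interior fixed point, setting dP/dt = 0 with P > 0 fixes H* = (predator death rate)/(HP coefficient) — independent of the other coefficients.
With the change, H* = 0.69/0.00154 = 448; it rises from 236.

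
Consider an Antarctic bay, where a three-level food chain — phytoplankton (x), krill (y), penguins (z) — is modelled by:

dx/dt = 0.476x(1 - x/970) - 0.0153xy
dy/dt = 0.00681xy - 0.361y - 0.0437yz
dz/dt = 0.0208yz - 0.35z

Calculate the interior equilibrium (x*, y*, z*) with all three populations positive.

From dz/dt = 0: 0.0208y* = 0.35, so y* = 16.8.
From dx/dt = 0: 0.476(1 - x*/970) = 0.0153·16.8, giving x* = 970·(1 - 0.541) = 445.
From dy/dt = 0: 0.00681·445 - 0.361 = 0.0437z*, so z* = 2.67/0.0437 = 61.1.

x* ≈ 445, y* ≈ 16.8, z* ≈ 61.1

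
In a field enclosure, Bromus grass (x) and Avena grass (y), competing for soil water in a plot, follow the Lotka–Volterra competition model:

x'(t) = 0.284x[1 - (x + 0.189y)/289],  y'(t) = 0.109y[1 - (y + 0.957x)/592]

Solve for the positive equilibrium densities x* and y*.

Setting both brackets to zero gives the nullclines x + 0.189y = 289 and 0.957x + y = 592.
Substituting y = 592 - 0.957x into the first: x(1 - 0.189·0.957) = 289 - 0.189·592.
So x* = 177/0.819 = 216, and then y* = 592 - 0.957·216 = 385.

x* ≈ 216, y* ≈ 385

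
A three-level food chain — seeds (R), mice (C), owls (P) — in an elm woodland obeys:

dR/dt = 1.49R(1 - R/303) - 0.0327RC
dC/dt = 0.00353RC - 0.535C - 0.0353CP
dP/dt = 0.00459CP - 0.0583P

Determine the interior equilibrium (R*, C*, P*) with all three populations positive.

From dP/dt = 0: 0.00459C* = 0.0583, so C* = 12.7.
From dR/dt = 0: 1.49(1 - R*/303) = 0.0327·12.7, giving R* = 303·(1 - 0.279) = 219.
From dC/dt = 0: 0.00353·219 - 0.535 = 0.0353P*, so P* = 0.236/0.0353 = 6.7.

R* ≈ 219, C* ≈ 12.7, P* ≈ 6.7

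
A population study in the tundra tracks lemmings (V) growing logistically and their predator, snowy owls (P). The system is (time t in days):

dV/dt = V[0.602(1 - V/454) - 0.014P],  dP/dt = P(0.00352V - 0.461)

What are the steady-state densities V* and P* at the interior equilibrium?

V* ≈ 131, P* ≈ 30.6

From dP/dt = 0 with P > 0: 0.00352V* = 0.461, so V* = 131.
Substitute into dV/dt = 0: 0.602(1 - 131/454) = 0.014P*.
The bracket is 0.712, giving P* = 0.428/0.014 = 30.6.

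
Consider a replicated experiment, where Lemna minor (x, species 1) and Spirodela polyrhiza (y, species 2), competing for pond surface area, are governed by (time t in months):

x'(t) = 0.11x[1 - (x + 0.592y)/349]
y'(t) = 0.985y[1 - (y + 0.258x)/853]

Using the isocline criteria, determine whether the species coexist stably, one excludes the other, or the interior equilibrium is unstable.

species 2 excludes species 1

Compare the nullcline intercepts: K1/α12 = 349/0.592 = 590 < K2 = 853; K2/α21 = 853/0.258 = 3310 > K1 = 349.
Since the inequalities point opposite ways, species 2 can invade but species 1 cannot.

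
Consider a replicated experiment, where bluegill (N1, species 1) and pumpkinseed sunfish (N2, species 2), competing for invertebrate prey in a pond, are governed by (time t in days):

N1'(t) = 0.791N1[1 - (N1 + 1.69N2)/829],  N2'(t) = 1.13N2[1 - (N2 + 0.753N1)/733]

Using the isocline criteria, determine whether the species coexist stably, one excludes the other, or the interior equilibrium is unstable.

species 2 excludes species 1

Compare the nullcline intercepts: K1/α12 = 829/1.69 = 491 < K2 = 733; K2/α21 = 733/0.753 = 973 > K1 = 829.
Since the inequalities point opposite ways, species 2 can invade but species 1 cannot.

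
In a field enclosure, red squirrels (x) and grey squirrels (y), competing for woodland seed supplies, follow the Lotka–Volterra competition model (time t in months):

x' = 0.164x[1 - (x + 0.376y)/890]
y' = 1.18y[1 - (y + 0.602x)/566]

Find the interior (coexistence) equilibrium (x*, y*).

x* ≈ 875, y* ≈ 39.1

Setting both brackets to zero gives the nullclines x + 0.376y = 890 and 0.602x + y = 566.
Substituting y = 566 - 0.602x into the first: x(1 - 0.376·0.602) = 890 - 0.376·566.
So x* = 677/0.774 = 875, and then y* = 566 - 0.602·875 = 39.1.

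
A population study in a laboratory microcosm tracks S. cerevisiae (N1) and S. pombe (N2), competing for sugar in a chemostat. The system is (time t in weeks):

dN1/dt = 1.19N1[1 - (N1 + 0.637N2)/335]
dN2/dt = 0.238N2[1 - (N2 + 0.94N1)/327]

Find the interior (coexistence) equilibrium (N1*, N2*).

Setting both brackets to zero gives the nullclines N1 + 0.637N2 = 335 and 0.94N1 + N2 = 327.
Substituting N2 = 327 - 0.94N1 into the first: N1(1 - 0.637·0.94) = 335 - 0.637·327.
So N1* = 127/0.401 = 316, and then N2* = 327 - 0.94·316 = 30.2.

N1* ≈ 316, N2* ≈ 30.2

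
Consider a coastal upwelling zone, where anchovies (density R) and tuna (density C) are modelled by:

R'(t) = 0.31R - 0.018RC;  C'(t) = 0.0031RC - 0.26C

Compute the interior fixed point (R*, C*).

R* ≈ 83.9, C* ≈ 17.2

Set dC/dt = 0 with C > 0: 0.0031R - 0.26 = 0, so R* = 0.26/0.0031 = 83.9.
Set dR/dt = 0 with R > 0: 0.31 - 0.018C = 0, so C* = 0.31/0.018 = 17.2.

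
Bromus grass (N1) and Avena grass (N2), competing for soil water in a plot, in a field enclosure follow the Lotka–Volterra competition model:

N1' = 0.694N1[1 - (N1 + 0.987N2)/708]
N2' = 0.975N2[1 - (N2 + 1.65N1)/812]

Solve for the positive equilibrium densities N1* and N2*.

N1* ≈ 149, N2* ≈ 567

Setting both brackets to zero gives the nullclines N1 + 0.987N2 = 708 and 1.65N1 + N2 = 812.
Substituting N2 = 812 - 1.65N1 into the first: N1(1 - 0.987·1.65) = 708 - 0.987·812.
So N1* = -93.4/-0.629 = 149, and then N2* = 812 - 1.65·149 = 567.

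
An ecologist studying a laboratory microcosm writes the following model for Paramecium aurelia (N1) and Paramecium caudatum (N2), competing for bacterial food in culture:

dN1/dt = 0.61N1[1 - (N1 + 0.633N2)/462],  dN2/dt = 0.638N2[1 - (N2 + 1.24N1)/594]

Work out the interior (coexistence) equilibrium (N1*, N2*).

Setting both brackets to zero gives the nullclines N1 + 0.633N2 = 462 and 1.24N1 + N2 = 594.
Substituting N2 = 594 - 1.24N1 into the first: N1(1 - 0.633·1.24) = 462 - 0.633·594.
So N1* = 86/0.215 = 400, and then N2* = 594 - 1.24·400 = 98.2.

N1* ≈ 400, N2* ≈ 98.2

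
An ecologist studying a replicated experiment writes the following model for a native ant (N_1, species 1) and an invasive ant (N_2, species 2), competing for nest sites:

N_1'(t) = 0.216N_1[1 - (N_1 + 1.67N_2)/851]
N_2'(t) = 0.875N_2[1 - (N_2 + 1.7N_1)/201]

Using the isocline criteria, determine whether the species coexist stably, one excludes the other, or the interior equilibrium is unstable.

Compare the nullcline intercepts: K1/α12 = 851/1.67 = 510 > K2 = 201; K2/α21 = 201/1.7 = 118 < K1 = 851.
Since the inequalities point opposite ways, species 1 can invade but species 2 cannot.

species 1 excludes species 2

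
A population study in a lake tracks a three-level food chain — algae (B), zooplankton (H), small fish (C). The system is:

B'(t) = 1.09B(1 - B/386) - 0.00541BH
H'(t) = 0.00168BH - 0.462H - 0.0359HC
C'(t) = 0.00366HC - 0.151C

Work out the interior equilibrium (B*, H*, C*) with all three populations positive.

From dC/dt = 0: 0.00366H* = 0.151, so H* = 41.3.
From dB/dt = 0: 1.09(1 - B*/386) = 0.00541·41.3, giving B* = 386·(1 - 0.205) = 307.
From dH/dt = 0: 0.00168·307 - 0.462 = 0.0359C*, so C* = 0.0537/0.0359 = 1.5.

B* ≈ 307, H* ≈ 41.3, C* ≈ 1.5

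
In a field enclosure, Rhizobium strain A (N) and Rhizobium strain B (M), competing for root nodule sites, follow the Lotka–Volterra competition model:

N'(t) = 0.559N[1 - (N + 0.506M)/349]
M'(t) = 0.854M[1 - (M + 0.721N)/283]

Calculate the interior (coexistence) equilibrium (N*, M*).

Setting both brackets to zero gives the nullclines N + 0.506M = 349 and 0.721N + M = 283.
Substituting M = 283 - 0.721N into the first: N(1 - 0.506·0.721) = 349 - 0.506·283.
So N* = 206/0.635 = 324, and then M* = 283 - 0.721·324 = 49.4.

N* ≈ 324, M* ≈ 49.4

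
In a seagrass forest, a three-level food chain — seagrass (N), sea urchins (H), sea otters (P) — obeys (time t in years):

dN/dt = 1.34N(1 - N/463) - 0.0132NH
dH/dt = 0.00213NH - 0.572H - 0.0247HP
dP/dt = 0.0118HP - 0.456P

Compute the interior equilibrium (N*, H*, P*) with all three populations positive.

From dP/dt = 0: 0.0118H* = 0.456, so H* = 38.6.
From dN/dt = 0: 1.34(1 - N*/463) = 0.0132·38.6, giving N* = 463·(1 - 0.381) = 287.
From dH/dt = 0: 0.00213·287 - 0.572 = 0.0247P*, so P* = 0.0388/0.0247 = 1.57.

N* ≈ 287, H* ≈ 38.6, P* ≈ 1.57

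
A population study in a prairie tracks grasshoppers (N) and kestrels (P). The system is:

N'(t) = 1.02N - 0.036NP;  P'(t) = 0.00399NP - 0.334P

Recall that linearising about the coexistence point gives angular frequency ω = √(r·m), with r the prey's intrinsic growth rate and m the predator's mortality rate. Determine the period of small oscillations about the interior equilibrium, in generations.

T ≈ 10.8 generations

Here r = 1.02 and m = 0.334, so r·m = 0.341.
ω = √0.341 = 0.584 per generation, hence T = 2π/ω ≈ 10.8 generations.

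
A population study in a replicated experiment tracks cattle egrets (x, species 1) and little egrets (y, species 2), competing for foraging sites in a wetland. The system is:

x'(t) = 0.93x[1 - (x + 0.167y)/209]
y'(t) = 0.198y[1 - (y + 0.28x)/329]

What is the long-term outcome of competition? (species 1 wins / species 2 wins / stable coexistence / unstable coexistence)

stable coexistence

Compare the nullcline intercepts: K1/α12 = 209/0.167 = 1250 > K2 = 329; K2/α21 = 329/0.28 = 1180 > K1 = 209.
Since both inequalities hold, each species can invade when rare, so the interior equilibrium is stable.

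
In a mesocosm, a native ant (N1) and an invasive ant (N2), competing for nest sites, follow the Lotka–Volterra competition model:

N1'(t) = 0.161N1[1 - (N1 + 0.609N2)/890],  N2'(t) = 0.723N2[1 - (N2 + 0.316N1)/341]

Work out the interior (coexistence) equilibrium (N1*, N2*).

N1* ≈ 845, N2* ≈ 74

Setting both brackets to zero gives the nullclines N1 + 0.609N2 = 890 and 0.316N1 + N2 = 341.
Substituting N2 = 341 - 0.316N1 into the first: N1(1 - 0.609·0.316) = 890 - 0.609·341.
So N1* = 682/0.808 = 845, and then N2* = 341 - 0.316·845 = 74.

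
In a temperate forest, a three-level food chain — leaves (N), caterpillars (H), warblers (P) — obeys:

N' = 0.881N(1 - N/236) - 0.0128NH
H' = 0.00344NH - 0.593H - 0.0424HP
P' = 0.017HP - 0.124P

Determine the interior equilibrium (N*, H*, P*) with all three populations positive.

N* ≈ 211, H* ≈ 7.29, P* ≈ 3.13

From dP/dt = 0: 0.017H* = 0.124, so H* = 7.29.
From dN/dt = 0: 0.881(1 - N*/236) = 0.0128·7.29, giving N* = 236·(1 - 0.106) = 211.
From dH/dt = 0: 0.00344·211 - 0.593 = 0.0424P*, so P* = 0.133/0.0424 = 3.13.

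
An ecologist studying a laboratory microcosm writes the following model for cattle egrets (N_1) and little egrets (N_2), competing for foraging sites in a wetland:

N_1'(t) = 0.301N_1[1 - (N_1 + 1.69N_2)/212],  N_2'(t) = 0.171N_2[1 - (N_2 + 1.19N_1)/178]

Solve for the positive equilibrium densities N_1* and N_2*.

Setting both brackets to zero gives the nullclines N_1 + 1.69N_2 = 212 and 1.19N_1 + N_2 = 178.
Substituting N_2 = 178 - 1.19N_1 into the first: N_1(1 - 1.69·1.19) = 212 - 1.69·178.
So N_1* = -88.8/-1.01 = 87.8, and then N_2* = 178 - 1.19·87.8 = 73.5.

N_1* ≈ 87.8, N_2* ≈ 73.5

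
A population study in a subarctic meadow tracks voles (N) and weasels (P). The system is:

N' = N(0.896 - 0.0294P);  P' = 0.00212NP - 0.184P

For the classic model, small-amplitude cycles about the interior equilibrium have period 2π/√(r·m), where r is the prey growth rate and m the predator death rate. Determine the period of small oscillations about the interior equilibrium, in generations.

Here r = 0.896 and m = 0.184, so r·m = 0.165.
ω = √0.165 = 0.406 per generation, hence T = 2π/ω ≈ 15.5 generations.

T ≈ 15.5 generations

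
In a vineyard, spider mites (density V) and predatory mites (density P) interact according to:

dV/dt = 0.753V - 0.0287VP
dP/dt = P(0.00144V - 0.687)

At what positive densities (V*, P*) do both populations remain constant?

V* ≈ 477, P* ≈ 26.2

Set dP/dt = 0 with P > 0: 0.00144V - 0.687 = 0, so V* = 0.687/0.00144 = 477.
Set dV/dt = 0 with V > 0: 0.753 - 0.0287P = 0, so P* = 0.753/0.0287 = 26.2.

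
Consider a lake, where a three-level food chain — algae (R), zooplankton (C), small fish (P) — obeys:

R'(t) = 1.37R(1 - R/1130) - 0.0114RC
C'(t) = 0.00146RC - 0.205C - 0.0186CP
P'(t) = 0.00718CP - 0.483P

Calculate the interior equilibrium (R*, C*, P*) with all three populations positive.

From dP/dt = 0: 0.00718C* = 0.483, so C* = 67.3.
From dR/dt = 0: 1.37(1 - R*/1130) = 0.0114·67.3, giving R* = 1130·(1 - 0.56) = 497.
From dC/dt = 0: 0.00146·497 - 0.205 = 0.0186P*, so P* = 0.521/0.0186 = 28.

R* ≈ 497, C* ≈ 67.3, P* ≈ 28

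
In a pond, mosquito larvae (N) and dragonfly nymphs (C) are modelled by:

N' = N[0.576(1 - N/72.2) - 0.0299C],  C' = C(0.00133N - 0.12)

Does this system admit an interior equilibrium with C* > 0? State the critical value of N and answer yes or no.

Threshold N = 90.2; K < 90.2, so no, the predator goes extinct.

The predator equation gives dC/dt > 0 only when N > 0.12/0.00133 = 90.2.
Without the predator, N → K = 72.2. Since 72.2 < 90.2, the predator cannot invade.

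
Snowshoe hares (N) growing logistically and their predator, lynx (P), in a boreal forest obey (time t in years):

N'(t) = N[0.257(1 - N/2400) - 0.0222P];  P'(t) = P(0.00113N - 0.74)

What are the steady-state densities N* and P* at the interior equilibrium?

N* ≈ 655, P* ≈ 8.42

From dP/dt = 0 with P > 0: 0.00113N* = 0.74, so N* = 655.
Substitute into dN/dt = 0: 0.257(1 - 655/2400) = 0.0222P*.
The bracket is 0.727, giving P* = 0.187/0.0222 = 8.42.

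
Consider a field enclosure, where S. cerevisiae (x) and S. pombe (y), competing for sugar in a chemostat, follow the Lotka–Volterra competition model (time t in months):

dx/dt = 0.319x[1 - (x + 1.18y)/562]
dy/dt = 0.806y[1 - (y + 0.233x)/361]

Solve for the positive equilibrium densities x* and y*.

x* ≈ 188, y* ≈ 317

Setting both brackets to zero gives the nullclines x + 1.18y = 562 and 0.233x + y = 361.
Substituting y = 361 - 0.233x into the first: x(1 - 1.18·0.233) = 562 - 1.18·361.
So x* = 136/0.725 = 188, and then y* = 361 - 0.233·188 = 317.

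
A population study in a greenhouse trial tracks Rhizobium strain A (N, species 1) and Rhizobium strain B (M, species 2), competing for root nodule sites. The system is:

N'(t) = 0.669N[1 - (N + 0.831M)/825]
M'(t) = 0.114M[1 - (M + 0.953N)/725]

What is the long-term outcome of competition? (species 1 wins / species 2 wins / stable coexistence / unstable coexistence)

species 1 excludes species 2

Compare the nullcline intercepts: K1/α12 = 825/0.831 = 993 > K2 = 725; K2/α21 = 725/0.953 = 761 < K1 = 825.
Since the inequalities point opposite ways, species 1 can invade but species 2 cannot.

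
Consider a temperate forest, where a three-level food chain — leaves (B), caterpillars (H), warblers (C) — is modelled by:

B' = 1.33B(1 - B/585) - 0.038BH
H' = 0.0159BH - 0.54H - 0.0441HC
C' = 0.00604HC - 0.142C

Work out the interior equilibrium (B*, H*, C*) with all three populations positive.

B* ≈ 192, H* ≈ 23.5, C* ≈ 57

From dC/dt = 0: 0.00604H* = 0.142, so H* = 23.5.
From dB/dt = 0: 1.33(1 - B*/585) = 0.038·23.5, giving B* = 585·(1 - 0.672) = 192.
From dH/dt = 0: 0.0159·192 - 0.54 = 0.0441C*, so C* = 2.51/0.0441 = 57.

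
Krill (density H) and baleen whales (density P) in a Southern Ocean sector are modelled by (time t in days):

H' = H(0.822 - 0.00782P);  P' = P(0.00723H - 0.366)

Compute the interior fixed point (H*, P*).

H* ≈ 50.6, P* ≈ 105

Set dP/dt = 0 with P > 0: 0.00723H - 0.366 = 0, so H* = 0.366/0.00723 = 50.6.
Set dH/dt = 0 with H > 0: 0.822 - 0.00782P = 0, so P* = 0.822/0.00782 = 105.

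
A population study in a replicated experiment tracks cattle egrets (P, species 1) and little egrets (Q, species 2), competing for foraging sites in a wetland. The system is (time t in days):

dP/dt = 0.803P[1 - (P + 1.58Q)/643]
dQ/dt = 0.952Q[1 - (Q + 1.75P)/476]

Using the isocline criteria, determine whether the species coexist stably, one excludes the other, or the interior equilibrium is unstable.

Compare the nullcline intercepts: K1/α12 = 643/1.58 = 407 < K2 = 476; K2/α21 = 476/1.75 = 272 < K1 = 643.
Since both are reversed, neither can invade when rare; the interior point is a saddle.

unstable coexistence (outcome depends on initial conditions)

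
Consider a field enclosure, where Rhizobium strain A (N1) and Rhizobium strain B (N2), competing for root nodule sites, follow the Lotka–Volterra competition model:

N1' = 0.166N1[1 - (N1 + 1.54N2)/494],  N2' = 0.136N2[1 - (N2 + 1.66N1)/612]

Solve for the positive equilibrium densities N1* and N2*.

N1* ≈ 288, N2* ≈ 134

Setting both brackets to zero gives the nullclines N1 + 1.54N2 = 494 and 1.66N1 + N2 = 612.
Substituting N2 = 612 - 1.66N1 into the first: N1(1 - 1.54·1.66) = 494 - 1.54·612.
So N1* = -448/-1.56 = 288, and then N2* = 612 - 1.66·288 = 134.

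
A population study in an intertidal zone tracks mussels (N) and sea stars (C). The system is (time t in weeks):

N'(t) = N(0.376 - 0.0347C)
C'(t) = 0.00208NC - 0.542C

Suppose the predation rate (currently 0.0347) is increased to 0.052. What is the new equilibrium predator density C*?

C* ≈ 7.23

At the interior fixed point, setting dN/dt = 0 with N > 0 fixes C* = (prey growth rate)/(NC coefficient) — independent of the other coefficients.
With the change, C* = 0.376/0.052 = 7.23; it falls from 10.8.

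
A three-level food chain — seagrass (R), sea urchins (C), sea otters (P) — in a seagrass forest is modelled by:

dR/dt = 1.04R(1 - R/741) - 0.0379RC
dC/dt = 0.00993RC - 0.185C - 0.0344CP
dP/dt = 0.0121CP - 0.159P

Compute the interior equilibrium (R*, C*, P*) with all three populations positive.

From dP/dt = 0: 0.0121C* = 0.159, so C* = 13.1.
From dR/dt = 0: 1.04(1 - R*/741) = 0.0379·13.1, giving R* = 741·(1 - 0.479) = 386.
From dC/dt = 0: 0.00993·386 - 0.185 = 0.0344P*, so P* = 3.65/0.0344 = 106.

R* ≈ 386, C* ≈ 13.1, P* ≈ 106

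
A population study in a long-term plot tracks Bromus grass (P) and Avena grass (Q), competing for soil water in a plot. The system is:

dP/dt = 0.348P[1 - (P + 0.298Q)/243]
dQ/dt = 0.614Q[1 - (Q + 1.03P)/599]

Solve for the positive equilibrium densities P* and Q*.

Setting both brackets to zero gives the nullclines P + 0.298Q = 243 and 1.03P + Q = 599.
Substituting Q = 599 - 1.03P into the first: P(1 - 0.298·1.03) = 243 - 0.298·599.
So P* = 64.5/0.693 = 93.1, and then Q* = 599 - 1.03·93.1 = 503.

P* ≈ 93.1, Q* ≈ 503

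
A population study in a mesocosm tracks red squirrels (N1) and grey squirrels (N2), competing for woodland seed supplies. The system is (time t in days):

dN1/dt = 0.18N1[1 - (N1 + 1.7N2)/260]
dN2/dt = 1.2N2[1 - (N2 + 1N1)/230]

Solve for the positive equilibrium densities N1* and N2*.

Setting both brackets to zero gives the nullclines N1 + 1.7N2 = 260 and 1N1 + N2 = 230.
Substituting N2 = 230 - 1N1 into the first: N1(1 - 1.7·1) = 260 - 1.7·230.
So N1* = -131/-0.7 = 187, and then N2* = 230 - 1·187 = 42.9.

N1* ≈ 187, N2* ≈ 42.9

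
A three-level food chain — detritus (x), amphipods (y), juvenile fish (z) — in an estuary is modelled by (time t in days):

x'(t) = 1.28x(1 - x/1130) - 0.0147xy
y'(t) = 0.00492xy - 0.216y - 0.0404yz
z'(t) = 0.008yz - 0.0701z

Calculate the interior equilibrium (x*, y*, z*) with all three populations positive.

x* ≈ 1020, y* ≈ 8.76, z* ≈ 118

From dz/dt = 0: 0.008y* = 0.0701, so y* = 8.76.
From dx/dt = 0: 1.28(1 - x*/1130) = 0.0147·8.76, giving x* = 1130·(1 - 0.101) = 1020.
From dy/dt = 0: 0.00492·1020 - 0.216 = 0.0404z*, so z* = 4.78/0.0404 = 118.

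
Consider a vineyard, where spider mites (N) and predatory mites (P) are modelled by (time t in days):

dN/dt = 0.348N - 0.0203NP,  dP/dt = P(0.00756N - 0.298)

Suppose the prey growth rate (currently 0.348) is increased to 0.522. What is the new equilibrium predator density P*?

P* ≈ 25.7

At the interior fixed point, setting dN/dt = 0 with N > 0 fixes P* = (prey growth rate)/(NP coefficient) — independent of the other coefficients.
With the change, P* = 0.522/0.0203 = 25.7; it rises from 17.1.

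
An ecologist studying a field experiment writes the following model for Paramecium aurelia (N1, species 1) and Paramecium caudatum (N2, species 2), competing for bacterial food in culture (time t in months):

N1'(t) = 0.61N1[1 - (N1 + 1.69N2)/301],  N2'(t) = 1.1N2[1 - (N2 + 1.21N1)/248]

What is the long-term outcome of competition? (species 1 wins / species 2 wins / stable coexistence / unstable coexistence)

Compare the nullcline intercepts: K1/α12 = 301/1.69 = 178 < K2 = 248; K2/α21 = 248/1.21 = 205 < K1 = 301.
Since both are reversed, neither can invade when rare; the interior point is a saddle.

unstable coexistence (outcome depends on initial conditions)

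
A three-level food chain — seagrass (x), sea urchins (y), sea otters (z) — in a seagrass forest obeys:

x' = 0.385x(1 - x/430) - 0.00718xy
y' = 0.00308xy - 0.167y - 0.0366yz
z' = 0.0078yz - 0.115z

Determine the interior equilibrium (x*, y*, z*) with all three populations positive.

x* ≈ 312, y* ≈ 14.7, z* ≈ 21.7

From dz/dt = 0: 0.0078y* = 0.115, so y* = 14.7.
From dx/dt = 0: 0.385(1 - x*/430) = 0.00718·14.7, giving x* = 430·(1 - 0.275) = 312.
From dy/dt = 0: 0.00308·312 - 0.167 = 0.0366z*, so z* = 0.793/0.0366 = 21.7.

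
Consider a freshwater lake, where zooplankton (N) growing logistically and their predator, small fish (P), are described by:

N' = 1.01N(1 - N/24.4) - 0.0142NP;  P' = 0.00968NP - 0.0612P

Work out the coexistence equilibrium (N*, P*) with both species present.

N* ≈ 6.32, P* ≈ 52.7

From dP/dt = 0 with P > 0: 0.00968N* = 0.0612, so N* = 6.32.
Substitute into dN/dt = 0: 1.01(1 - 6.32/24.4) = 0.0142P*.
The bracket is 0.741, giving P* = 0.748/0.0142 = 52.7.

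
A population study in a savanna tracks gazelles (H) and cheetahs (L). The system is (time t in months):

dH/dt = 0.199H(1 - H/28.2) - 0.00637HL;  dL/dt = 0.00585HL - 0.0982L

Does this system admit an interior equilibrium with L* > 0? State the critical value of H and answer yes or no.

The predator equation gives dL/dt > 0 only when H > 0.0982/0.00585 = 16.8.
Without the predator, H → K = 28.2. Since 28.2 > 16.8, the predator can invade and persist.

Threshold H = 16.8; K > 16.8, so yes, the predator persists.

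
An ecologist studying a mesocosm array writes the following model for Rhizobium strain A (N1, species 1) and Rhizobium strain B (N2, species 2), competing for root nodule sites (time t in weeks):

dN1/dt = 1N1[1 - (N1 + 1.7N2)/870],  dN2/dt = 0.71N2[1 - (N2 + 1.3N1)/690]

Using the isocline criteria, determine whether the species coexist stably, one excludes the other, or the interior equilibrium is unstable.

unstable coexistence (outcome depends on initial conditions)

Compare the nullcline intercepts: K1/α12 = 870/1.7 = 512 < K2 = 690; K2/α21 = 690/1.3 = 531 < K1 = 870.
Since both are reversed, neither can invade when rare; the interior point is a saddle.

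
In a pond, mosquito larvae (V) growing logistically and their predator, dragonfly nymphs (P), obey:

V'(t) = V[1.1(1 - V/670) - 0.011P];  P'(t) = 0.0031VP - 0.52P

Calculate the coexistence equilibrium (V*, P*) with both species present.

From dP/dt = 0 with P > 0: 0.0031V* = 0.52, so V* = 168.
Substitute into dV/dt = 0: 1.1(1 - 168/670) = 0.011P*.
The bracket is 0.75, giving P* = 0.825/0.011 = 75.

V* ≈ 168, P* ≈ 75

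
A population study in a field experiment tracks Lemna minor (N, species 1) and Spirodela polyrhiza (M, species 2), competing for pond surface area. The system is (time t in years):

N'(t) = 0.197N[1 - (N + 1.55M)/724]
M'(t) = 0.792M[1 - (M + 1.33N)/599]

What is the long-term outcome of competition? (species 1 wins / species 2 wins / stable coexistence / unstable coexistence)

Compare the nullcline intercepts: K1/α12 = 724/1.55 = 467 < K2 = 599; K2/α21 = 599/1.33 = 450 < K1 = 724.
Since both are reversed, neither can invade when rare; the interior point is a saddle.

unstable coexistence (outcome depends on initial conditions)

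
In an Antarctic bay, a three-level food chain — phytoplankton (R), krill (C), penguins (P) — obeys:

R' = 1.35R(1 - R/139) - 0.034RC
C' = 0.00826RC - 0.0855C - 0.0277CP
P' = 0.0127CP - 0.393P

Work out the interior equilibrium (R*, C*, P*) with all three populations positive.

R* ≈ 30.7, C* ≈ 30.9, P* ≈ 6.06

From dP/dt = 0: 0.0127C* = 0.393, so C* = 30.9.
From dR/dt = 0: 1.35(1 - R*/139) = 0.034·30.9, giving R* = 139·(1 - 0.779) = 30.7.
From dC/dt = 0: 0.00826·30.7 - 0.0855 = 0.0277P*, so P* = 0.168/0.0277 = 6.06.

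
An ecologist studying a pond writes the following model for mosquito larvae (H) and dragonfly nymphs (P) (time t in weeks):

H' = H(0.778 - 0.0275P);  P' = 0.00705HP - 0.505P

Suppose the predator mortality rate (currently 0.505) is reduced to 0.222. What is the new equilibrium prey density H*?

At the interior fixed point, setting dP/dt = 0 with P > 0 fixes H* = (predator death rate)/(HP coefficient) — independent of the other coefficients.
With the change, H* = 0.222/0.00705 = 31.5; it falls from 71.6.

H* ≈ 31.5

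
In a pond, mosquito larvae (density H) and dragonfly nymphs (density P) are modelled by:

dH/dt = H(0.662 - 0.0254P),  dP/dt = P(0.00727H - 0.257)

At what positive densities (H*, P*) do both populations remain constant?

Set dP/dt = 0 with P > 0: 0.00727H - 0.257 = 0, so H* = 0.257/0.00727 = 35.4.
Set dH/dt = 0 with H > 0: 0.662 - 0.0254P = 0, so P* = 0.662/0.0254 = 26.1.

H* ≈ 35.4, P* ≈ 26.1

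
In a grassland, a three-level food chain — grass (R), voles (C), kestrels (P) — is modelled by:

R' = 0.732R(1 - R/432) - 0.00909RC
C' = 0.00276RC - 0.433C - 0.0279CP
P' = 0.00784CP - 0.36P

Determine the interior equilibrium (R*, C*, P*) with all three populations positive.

R* ≈ 186, C* ≈ 45.9, P* ≈ 2.85

From dP/dt = 0: 0.00784C* = 0.36, so C* = 45.9.
From dR/dt = 0: 0.732(1 - R*/432) = 0.00909·45.9, giving R* = 432·(1 - 0.57) = 186.
From dC/dt = 0: 0.00276·186 - 0.433 = 0.0279P*, so P* = 0.0794/0.0279 = 2.85.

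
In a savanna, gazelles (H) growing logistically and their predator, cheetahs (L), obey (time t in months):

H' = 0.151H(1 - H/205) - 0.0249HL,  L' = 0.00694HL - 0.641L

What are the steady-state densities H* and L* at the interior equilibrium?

From dL/dt = 0 with L > 0: 0.00694H* = 0.641, so H* = 92.4.
Substitute into dH/dt = 0: 0.151(1 - 92.4/205) = 0.0249L*.
The bracket is 0.549, giving L* = 0.083/0.0249 = 3.33.

H* ≈ 92.4, L* ≈ 3.33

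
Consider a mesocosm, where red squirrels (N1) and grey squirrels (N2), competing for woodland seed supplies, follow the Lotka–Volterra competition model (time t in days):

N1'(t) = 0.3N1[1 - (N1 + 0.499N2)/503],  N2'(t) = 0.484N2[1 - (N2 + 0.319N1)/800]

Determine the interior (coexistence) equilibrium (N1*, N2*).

N1* ≈ 123, N2* ≈ 761

Setting both brackets to zero gives the nullclines N1 + 0.499N2 = 503 and 0.319N1 + N2 = 800.
Substituting N2 = 800 - 0.319N1 into the first: N1(1 - 0.499·0.319) = 503 - 0.499·800.
So N1* = 104/0.841 = 123, and then N2* = 800 - 0.319·123 = 761.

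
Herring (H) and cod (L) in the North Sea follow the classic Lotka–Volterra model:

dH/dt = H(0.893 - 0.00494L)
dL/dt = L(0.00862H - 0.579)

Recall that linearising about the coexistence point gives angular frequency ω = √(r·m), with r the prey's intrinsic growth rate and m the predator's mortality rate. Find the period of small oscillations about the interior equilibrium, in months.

Here r = 0.893 and m = 0.579, so r·m = 0.517.
ω = √0.517 = 0.719 per month, hence T = 2π/ω ≈ 8.74 months.

T ≈ 8.74 months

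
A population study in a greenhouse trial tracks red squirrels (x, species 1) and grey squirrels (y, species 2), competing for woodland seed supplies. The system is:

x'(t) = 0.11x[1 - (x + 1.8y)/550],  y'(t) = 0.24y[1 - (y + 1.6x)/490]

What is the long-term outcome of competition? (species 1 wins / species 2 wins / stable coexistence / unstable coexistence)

Compare the nullcline intercepts: K1/α12 = 550/1.8 = 306 < K2 = 490; K2/α21 = 490/1.6 = 306 < K1 = 550.
Since both are reversed, neither can invade when rare; the interior point is a saddle.

unstable coexistence (outcome depends on initial conditions)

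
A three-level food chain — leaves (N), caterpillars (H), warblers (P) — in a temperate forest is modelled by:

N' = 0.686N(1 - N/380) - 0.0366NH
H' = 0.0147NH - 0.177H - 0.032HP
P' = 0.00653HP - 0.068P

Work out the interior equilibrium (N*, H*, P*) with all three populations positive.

N* ≈ 169, H* ≈ 10.4, P* ≈ 72

From dP/dt = 0: 0.00653H* = 0.068, so H* = 10.4.
From dN/dt = 0: 0.686(1 - N*/380) = 0.0366·10.4, giving N* = 380·(1 - 0.556) = 169.
From dH/dt = 0: 0.0147·169 - 0.177 = 0.032P*, so P* = 2.31/0.032 = 72.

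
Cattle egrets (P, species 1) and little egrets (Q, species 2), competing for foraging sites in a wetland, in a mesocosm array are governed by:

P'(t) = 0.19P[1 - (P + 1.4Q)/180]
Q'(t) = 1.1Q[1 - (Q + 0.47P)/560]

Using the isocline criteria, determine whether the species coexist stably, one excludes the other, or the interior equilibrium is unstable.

Compare the nullcline intercepts: K1/α12 = 180/1.4 = 129 < K2 = 560; K2/α21 = 560/0.47 = 1190 > K1 = 180.
Since the inequalities point opposite ways, species 2 can invade but species 1 cannot.

species 2 excludes species 1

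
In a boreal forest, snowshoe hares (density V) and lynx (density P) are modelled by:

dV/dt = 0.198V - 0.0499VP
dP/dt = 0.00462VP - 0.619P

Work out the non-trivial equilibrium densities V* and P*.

Set dP/dt = 0 with P > 0: 0.00462V - 0.619 = 0, so V* = 0.619/0.00462 = 134.
Set dV/dt = 0 with V > 0: 0.198 - 0.0499P = 0, so P* = 0.198/0.0499 = 3.97.

V* ≈ 134, P* ≈ 3.97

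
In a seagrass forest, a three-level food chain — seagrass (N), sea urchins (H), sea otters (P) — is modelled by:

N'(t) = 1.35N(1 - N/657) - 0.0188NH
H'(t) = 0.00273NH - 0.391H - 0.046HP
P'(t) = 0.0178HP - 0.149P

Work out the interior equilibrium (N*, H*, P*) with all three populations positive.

N* ≈ 580, H* ≈ 8.37, P* ≈ 25.9

From dP/dt = 0: 0.0178H* = 0.149, so H* = 8.37.
From dN/dt = 0: 1.35(1 - N*/657) = 0.0188·8.37, giving N* = 657·(1 - 0.117) = 580.
From dH/dt = 0: 0.00273·580 - 0.391 = 0.046P*, so P* = 1.19/0.046 = 25.9.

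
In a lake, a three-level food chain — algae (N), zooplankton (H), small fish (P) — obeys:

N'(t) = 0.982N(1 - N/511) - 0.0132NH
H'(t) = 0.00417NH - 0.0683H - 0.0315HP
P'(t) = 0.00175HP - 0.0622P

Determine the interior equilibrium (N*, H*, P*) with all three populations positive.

From dP/dt = 0: 0.00175H* = 0.0622, so H* = 35.5.
From dN/dt = 0: 0.982(1 - N*/511) = 0.0132·35.5, giving N* = 511·(1 - 0.478) = 267.
From dH/dt = 0: 0.00417·267 - 0.0683 = 0.0315P*, so P* = 1.04/0.0315 = 33.2.

N* ≈ 267, H* ≈ 35.5, P* ≈ 33.2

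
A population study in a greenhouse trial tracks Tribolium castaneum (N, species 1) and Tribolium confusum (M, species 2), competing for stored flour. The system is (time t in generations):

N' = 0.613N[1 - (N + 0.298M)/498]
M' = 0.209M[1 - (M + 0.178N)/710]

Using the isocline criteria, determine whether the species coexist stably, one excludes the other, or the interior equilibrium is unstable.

stable coexistence

Compare the nullcline intercepts: K1/α12 = 498/0.298 = 1670 > K2 = 710; K2/α21 = 710/0.178 = 3990 > K1 = 498.
Since both inequalities hold, each species can invade when rare, so the interior equilibrium is stable.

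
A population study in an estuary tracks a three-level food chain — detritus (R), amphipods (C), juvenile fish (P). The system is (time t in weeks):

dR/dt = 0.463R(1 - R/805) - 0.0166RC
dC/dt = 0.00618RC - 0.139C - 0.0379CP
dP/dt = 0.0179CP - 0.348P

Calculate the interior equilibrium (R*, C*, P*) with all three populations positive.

R* ≈ 244, C* ≈ 19.4, P* ≈ 36.1

From dP/dt = 0: 0.0179C* = 0.348, so C* = 19.4.
From dR/dt = 0: 0.463(1 - R*/805) = 0.0166·19.4, giving R* = 805·(1 - 0.697) = 244.
From dC/dt = 0: 0.00618·244 - 0.139 = 0.0379P*, so P* = 1.37/0.0379 = 36.1.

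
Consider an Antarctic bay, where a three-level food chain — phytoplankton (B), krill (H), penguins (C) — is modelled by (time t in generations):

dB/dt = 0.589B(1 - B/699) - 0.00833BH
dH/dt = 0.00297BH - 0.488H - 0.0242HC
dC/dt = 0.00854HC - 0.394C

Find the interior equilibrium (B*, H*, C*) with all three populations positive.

B* ≈ 243, H* ≈ 46.1, C* ≈ 9.65

From dC/dt = 0: 0.00854H* = 0.394, so H* = 46.1.
From dB/dt = 0: 0.589(1 - B*/699) = 0.00833·46.1, giving B* = 699·(1 - 0.652) = 243.
From dH/dt = 0: 0.00297·243 - 0.488 = 0.0242C*, so C* = 0.233/0.0242 = 9.65.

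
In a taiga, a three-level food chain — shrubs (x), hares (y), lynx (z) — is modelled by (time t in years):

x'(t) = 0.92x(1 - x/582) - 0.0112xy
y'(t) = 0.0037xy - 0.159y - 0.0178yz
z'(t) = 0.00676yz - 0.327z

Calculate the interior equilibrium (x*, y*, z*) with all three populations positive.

x* ≈ 239, y* ≈ 48.4, z* ≈ 40.8

From dz/dt = 0: 0.00676y* = 0.327, so y* = 48.4.
From dx/dt = 0: 0.92(1 - x*/582) = 0.0112·48.4, giving x* = 582·(1 - 0.589) = 239.
From dy/dt = 0: 0.0037·239 - 0.159 = 0.0178z*, so z* = 0.726/0.0178 = 40.8.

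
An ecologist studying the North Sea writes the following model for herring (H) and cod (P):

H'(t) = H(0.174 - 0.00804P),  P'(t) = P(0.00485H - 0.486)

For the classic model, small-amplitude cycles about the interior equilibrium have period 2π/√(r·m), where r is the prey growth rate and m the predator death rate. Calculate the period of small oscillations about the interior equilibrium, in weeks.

T ≈ 21.6 weeks

Here r = 0.174 and m = 0.486, so r·m = 0.0846.
ω = √0.0846 = 0.291 per week, hence T = 2π/ω ≈ 21.6 weeks.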